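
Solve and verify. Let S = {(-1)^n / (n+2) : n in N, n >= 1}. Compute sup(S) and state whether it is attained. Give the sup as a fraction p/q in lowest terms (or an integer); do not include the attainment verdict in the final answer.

Analysis:
- Values: -1/3, 1/4, -1/5, 1/6, -1/7, ...
- Positive terms (even n): 1/(2+2), 1/(4+2), ... decreasing -> max = 1/4 (n=2).
- Negative terms (odd n): -1/(1+2), -1/(3+2), ... increasing -> min = -1/3 (n=1).
- So sup = 1/4 (attained at n=2); inf = -1/3 (attained at n=1).
Conclusion: sup(S) = 1/4, attained in S.

1/4


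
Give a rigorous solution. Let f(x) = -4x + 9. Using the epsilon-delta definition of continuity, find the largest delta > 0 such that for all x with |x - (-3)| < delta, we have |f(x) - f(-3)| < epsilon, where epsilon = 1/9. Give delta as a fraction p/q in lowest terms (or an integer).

We compute f(-3) = -4*(-3) + 9 = 21.
|f(x) - f(-3)| = |-4x + 9 - (21)| = |-4(x - (-3))| = 4|x - (-3)|.
We need 4|x - (-3)| < 1/9, i.e. |x - (-3)| < 1/9 / 4 = 1/36.
So any delta <= 1/36 works. Conversely, if delta > 1/36, then x = -3 + 1/36 satisfies |x - (-3)| = 1/36 < delta but |f(x) - f(-3)| = 4 * 1/36 = 1/9, which is not < 1/9; so no larger delta works.
Hence the largest such delta is 1/36.

1/36


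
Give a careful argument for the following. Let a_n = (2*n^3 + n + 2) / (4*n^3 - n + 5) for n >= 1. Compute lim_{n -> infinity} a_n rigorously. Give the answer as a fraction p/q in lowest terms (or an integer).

Divide numerator and denominator by n^3, the highest power:
numerator / n^3 = 2 + n^(-2) + 2/n^3
denominator / n^3 = 4 - 1/n^2 + 5/n^3
As n -> infinity, all terms of the form c/n^k (k >= 1) tend to 0.
So numerator / n^3 -> 2 and denominator / n^3 -> 4.
Therefore lim a_n = 1/2.

1/2


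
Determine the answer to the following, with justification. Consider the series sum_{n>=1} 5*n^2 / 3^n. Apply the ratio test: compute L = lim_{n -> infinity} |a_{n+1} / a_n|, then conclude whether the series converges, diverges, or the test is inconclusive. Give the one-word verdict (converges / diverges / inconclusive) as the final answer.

Let a_n denote the general term. Form the ratio a_{n+1}/a_n and simplify:
a_{n+1}/a_n = (n + 1)^2/(3*n^2)
Take the limit as n -> infinity: L = 1/3.
Since L = 1/3 < 1, the ratio test implies the series converges.

converges


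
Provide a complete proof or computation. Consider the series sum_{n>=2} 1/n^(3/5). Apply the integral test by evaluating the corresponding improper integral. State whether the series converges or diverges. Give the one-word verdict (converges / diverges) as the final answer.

Let f(x) = x^(-3/5). Then f is positive, continuous, and decreasing on [2, infinity), so the integral test applies.
Compute the improper integral int_{2}^infinity f(x) dx:
  antiderivative F(x) = 5*x^(2/5)/2.
  As x -> infinity, F(x) -> infinity (since p = 3/5 < 1).
  So the integral diverges. By the integral test, the series diverges.

diverges


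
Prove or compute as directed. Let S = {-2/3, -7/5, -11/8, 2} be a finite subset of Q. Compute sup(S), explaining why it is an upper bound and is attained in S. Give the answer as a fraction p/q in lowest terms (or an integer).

S is finite, so sup(S) = max(S).
Sorted decreasing:
2, -2/3, -11/8, -7/5
The extremum is 2.
For every x in S, x <= 2. And 2 is in S, so it is attained.
Therefore sup(S) = 2.

2


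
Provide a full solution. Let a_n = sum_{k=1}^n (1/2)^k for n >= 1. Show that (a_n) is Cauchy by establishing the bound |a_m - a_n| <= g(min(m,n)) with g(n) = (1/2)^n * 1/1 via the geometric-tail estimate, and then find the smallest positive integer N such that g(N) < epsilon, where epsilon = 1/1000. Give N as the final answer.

For m > n >= 1: |a_m - a_n| = sum_{k=n+1}^m (1/2)^k < sum_{k=n+1}^infinity (1/2)^k = (1/2)^(n+1) / (1 - 1/2) = (1/2)^n * (1/2) * (2/1) = (1/2)^n * 1/1.
So g(n) = (1/2)^n / 1. Since g(n) -> 0, (a_n) is Cauchy.
Now solve g(N) < 1/1000: (1/2)^N / 1 < 1/1000 <=> 2^N > 1 / (1 * 1/1000) = 1000.
Check powers of 2: 2^9 = 512 <= 1000, 2^10 = 1024 > 1000.
So the smallest such N is 10. Check: g(10) = 1/(1 * 1024) = 1/1024 < 1/1000.

10


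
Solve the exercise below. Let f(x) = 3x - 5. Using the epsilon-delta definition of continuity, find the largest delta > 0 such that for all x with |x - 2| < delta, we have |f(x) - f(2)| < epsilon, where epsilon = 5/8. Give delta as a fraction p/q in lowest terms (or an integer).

We compute f(2) = 3*(2) - 5 = 1.
|f(x) - f(2)| = |3x - 5 - (1)| = |3(x - 2)| = 3|x - 2|.
We need 3|x - 2| < 5/8, i.e. |x - 2| < 5/8 / 3 = 5/24.
So any delta <= 5/24 works. Conversely, if delta > 5/24, then x = 2 + 5/24 satisfies |x - 2| = 5/24 < delta but |f(x) - f(2)| = 3 * 5/24 = 5/8, which is not < 5/8; so no larger delta works.
Hence the largest such delta is 5/24.

5/24


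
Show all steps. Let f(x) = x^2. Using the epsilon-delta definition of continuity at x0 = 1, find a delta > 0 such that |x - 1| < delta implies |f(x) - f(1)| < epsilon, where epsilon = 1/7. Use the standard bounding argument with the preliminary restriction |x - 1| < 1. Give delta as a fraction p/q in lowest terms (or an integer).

Factor: |x^2 - (1)^2| = |x - 1| * |x + 1|.
Impose |x - 1| < 1 first. Then |x + 1| = |(x - 1) + 2*(1)| <= |x - 1| + 2*|1| < 1 + 2 = 3.
So |x^2 - (1)^2| < delta * 3.
We need delta * 3 <= 1/7, i.e. delta <= 1/7/3 = 1/21.
Since 1/21 < 1, this is tighter than 1; take delta = 1/21.
So delta = 1/21 works.

1/21


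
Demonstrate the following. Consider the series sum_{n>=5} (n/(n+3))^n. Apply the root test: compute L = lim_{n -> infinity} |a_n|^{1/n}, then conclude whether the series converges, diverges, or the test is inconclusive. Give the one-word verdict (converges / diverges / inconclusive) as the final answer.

Let a_n denote the general term. Form |a_n|^(1/n) and simplify:
|a_n|^(1/n) = n/(n + 3)
Take the limit as n -> infinity: L = 1.
Since L = 1, the root test is inconclusive. (In fact a_n = (n/(n+3))^n -> e^(-3) != 0, so the nth-term test shows divergence; but the root test itself gives no conclusion.)

inconclusive


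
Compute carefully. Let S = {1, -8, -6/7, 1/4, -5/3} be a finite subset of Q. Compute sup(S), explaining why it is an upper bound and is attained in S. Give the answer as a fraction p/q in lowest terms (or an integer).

S is finite, so sup(S) = max(S).
Sorted decreasing:
1, 1/4, -6/7, -5/3, -8
The extremum is 1.
For every x in S, x <= 1. And 1 is in S, so it is attained.
Therefore sup(S) = 1.

1


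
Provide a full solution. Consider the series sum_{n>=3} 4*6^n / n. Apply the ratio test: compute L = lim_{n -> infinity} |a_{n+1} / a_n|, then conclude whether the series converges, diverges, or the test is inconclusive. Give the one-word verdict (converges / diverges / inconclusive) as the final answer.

Let a_n denote the general term. Form the ratio a_{n+1}/a_n and simplify:
a_{n+1}/a_n = 6*n/(n + 1)
Take the limit as n -> infinity: L = 6.
Since L = 6 > 1 (or L = infinity), the ratio test implies the series diverges.

diverges


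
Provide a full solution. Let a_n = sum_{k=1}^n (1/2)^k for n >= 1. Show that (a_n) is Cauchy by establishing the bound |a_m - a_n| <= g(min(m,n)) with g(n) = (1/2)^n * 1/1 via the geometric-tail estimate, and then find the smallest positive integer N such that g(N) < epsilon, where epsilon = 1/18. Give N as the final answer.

For m > n >= 1: |a_m - a_n| = sum_{k=n+1}^m (1/2)^k < sum_{k=n+1}^infinity (1/2)^k = (1/2)^(n+1) / (1 - 1/2) = (1/2)^n * (1/2) * (2/1) = (1/2)^n * 1/1.
So g(n) = (1/2)^n / 1. Since g(n) -> 0, (a_n) is Cauchy.
Now solve g(N) < 1/18: (1/2)^N / 1 < 1/18 <=> 2^N > 1 / (1 * 1/18) = 18.
Check powers of 2: 2^4 = 16 <= 18, 2^5 = 32 > 18.
So the smallest such N is 5. Check: g(5) = 1/(1 * 32) = 1/32 < 1/18.

5


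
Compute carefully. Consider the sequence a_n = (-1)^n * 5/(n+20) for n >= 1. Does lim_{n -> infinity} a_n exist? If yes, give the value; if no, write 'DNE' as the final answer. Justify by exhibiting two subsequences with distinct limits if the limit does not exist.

Examine the behaviour of a_n along subsequences.
Even-n subsequence a_{2k} = 5/(2k+20) -> 0. Odd-n subsequence a_{2k+1} = -5/(2k+21) -> 0. Both tend to 0, which suggests the limit is 0; verify directly.
|a_n - 0| = 5/(n+20) < 5/n for every n >= 1.
Given epsilon > 0, choose a positive integer N > 5/epsilon. Then for all n >= N, |a_n| < 5/n <= 5/N < epsilon.
So by the definition of the limit, lim a_n exists and equals 0.

0


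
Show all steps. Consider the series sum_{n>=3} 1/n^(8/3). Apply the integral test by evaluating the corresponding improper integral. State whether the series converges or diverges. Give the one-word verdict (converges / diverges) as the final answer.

Let f(x) = x^(-8/3). Then f is positive, continuous, and decreasing on [3, infinity), so the integral test applies.
Compute the improper integral int_{3}^infinity f(x) dx:
  antiderivative F(x) = -3/(5*x^(5/3)).
  As x -> infinity, F(x) -> 0 (since p = 8/3 > 1).
  So int = F(infinity) - F(3) = 0 - (-3^(1/3)/15) = 3^(1/3)/15.
  Finite, so by the integral test, the series converges.

converges


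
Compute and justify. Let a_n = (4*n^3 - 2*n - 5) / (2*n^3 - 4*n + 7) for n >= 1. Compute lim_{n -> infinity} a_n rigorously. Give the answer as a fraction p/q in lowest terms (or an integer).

Divide numerator and denominator by n^3, the highest power:
numerator / n^3 = 4 - 2/n^2 - 5/n^3
denominator / n^3 = 2 - 4/n^2 + 7/n^3
As n -> infinity, all terms of the form c/n^k (k >= 1) tend to 0.
So numerator / n^3 -> 4 and denominator / n^3 -> 2.
Therefore lim a_n = 2.

2


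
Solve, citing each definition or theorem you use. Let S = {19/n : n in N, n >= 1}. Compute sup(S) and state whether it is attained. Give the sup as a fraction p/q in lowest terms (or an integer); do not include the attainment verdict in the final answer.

Analysis:
- Values: 19, 19/2, 19/3, 19/4, ... strictly decreasing.
- The maximum is 19 (n=1); sup = 19 (attained).
- The set is bounded below by 0; 19/n -> 0 so 0 is the greatest lower bound.
- 0 is not in the set, so inf = 0 is not attained.
Conclusion: sup(S) = 19, attained in S.

19


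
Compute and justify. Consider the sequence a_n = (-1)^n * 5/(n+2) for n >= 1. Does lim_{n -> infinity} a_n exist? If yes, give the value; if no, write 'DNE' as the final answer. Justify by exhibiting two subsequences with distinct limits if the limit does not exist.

Examine the behaviour of a_n along subsequences.
Even-n subsequence a_{2k} = 5/(2k+2) -> 0. Odd-n subsequence a_{2k+1} = -5/(2k+3) -> 0. Both tend to 0, which suggests the limit is 0; verify directly.
|a_n - 0| = 5/(n+2) < 5/n for every n >= 1.
Given epsilon > 0, choose a positive integer N > 5/epsilon. Then for all n >= N, |a_n| < 5/n <= 5/N < epsilon.
So by the definition of the limit, lim a_n exists and equals 0.

0


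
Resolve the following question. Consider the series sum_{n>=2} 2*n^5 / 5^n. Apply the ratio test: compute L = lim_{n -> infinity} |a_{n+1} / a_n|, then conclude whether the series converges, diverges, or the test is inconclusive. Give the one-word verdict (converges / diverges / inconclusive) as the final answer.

Let a_n denote the general term. Form the ratio a_{n+1}/a_n and simplify:
a_{n+1}/a_n = (n + 1)^5/(5*n^5)
Take the limit as n -> infinity: L = 1/5.
Since L = 1/5 < 1, the ratio test implies the series converges.

converges


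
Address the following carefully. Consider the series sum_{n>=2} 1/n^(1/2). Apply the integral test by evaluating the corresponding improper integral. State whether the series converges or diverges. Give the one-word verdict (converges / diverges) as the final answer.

Let f(x) = 1/sqrt(x). Then f is positive, continuous, and decreasing on [2, infinity), so the integral test applies.
Compute the improper integral int_{2}^infinity f(x) dx:
  antiderivative F(x) = 2*sqrt(x).
  As x -> infinity, F(x) -> infinity (since p = 1/2 < 1).
  So the integral diverges. By the integral test, the series diverges.

diverges


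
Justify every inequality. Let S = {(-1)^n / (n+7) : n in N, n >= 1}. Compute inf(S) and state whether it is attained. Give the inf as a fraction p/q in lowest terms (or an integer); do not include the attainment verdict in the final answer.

Analysis:
- Values: -1/8, 1/9, -1/10, 1/11, -1/12, ...
- Positive terms (even n): 1/(2+7), 1/(4+7), ... decreasing -> max = 1/9 (n=2).
- Negative terms (odd n): -1/(1+7), -1/(3+7), ... increasing -> min = -1/8 (n=1).
- So sup = 1/9 (attained at n=2); inf = -1/8 (attained at n=1).
Conclusion: inf(S) = -1/8, attained in S.

-1/8


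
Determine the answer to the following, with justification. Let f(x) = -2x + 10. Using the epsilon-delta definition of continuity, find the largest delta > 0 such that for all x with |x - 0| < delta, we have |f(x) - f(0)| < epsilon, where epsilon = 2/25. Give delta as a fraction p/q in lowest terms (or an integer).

We compute f(0) = -2*(0) + 10 = 10.
|f(x) - f(0)| = |-2x + 10 - (10)| = |-2(x - 0)| = 2|x - 0|.
We need 2|x - 0| < 2/25, i.e. |x - 0| < 2/25 / 2 = 1/25.
So any delta <= 1/25 works. Conversely, if delta > 1/25, then x = 0 + 1/25 satisfies |x - 0| = 1/25 < delta but |f(x) - f(0)| = 2 * 1/25 = 2/25, which is not < 2/25; so no larger delta works.
Hence the largest such delta is 1/25.

1/25


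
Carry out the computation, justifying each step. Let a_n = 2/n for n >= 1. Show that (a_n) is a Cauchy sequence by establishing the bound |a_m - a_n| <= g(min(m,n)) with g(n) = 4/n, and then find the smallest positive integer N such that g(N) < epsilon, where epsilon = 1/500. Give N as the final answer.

For any m, n >= 1, by the triangle inequality:
|a_m - a_n| = |2/m - 2/n| <= 2*1/m + 2*1/n <= 4/min(m,n).
So g(n) = 4/n bounds the Cauchy difference. Since g(n) -> 0, (a_n) is Cauchy.
Now solve g(N) < 1/500: 4/N < 1/500 <=> N > 4 / (1/500) = 2000.
The smallest integer strictly greater than 2000 is N = 2001.
Check: g(2001) = 4/2001 = 4/2001 < 1/500; g(2000) = 1/500 >= 1/500. So N = 2001.

2001


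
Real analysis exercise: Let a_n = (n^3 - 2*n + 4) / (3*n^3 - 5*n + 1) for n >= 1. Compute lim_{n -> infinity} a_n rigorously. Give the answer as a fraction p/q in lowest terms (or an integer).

Divide numerator and denominator by n^3, the highest power:
numerator / n^3 = 1 - 2/n^2 + 4/n^3
denominator / n^3 = 3 - 5/n^2 + n^(-3)
As n -> infinity, all terms of the form c/n^k (k >= 1) tend to 0.
So numerator / n^3 -> 1 and denominator / n^3 -> 3.
Therefore lim a_n = 1/3.

1/3


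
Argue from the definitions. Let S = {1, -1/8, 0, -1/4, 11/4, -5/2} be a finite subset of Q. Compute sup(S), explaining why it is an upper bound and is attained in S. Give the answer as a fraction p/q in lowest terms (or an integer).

S is finite, so sup(S) = max(S).
Sorted decreasing:
11/4, 1, 0, -1/8, -1/4, -5/2
The extremum is 11/4.
For every x in S, x <= 11/4. And 11/4 is in S, so it is attained.
Therefore sup(S) = 11/4.

11/4


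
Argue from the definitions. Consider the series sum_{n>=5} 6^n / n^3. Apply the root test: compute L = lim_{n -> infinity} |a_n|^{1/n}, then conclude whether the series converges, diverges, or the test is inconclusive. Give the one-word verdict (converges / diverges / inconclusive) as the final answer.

Let a_n denote the general term. Form |a_n|^(1/n) and simplify:
|a_n|^(1/n) = 6/n^(3/n)
Take the limit as n -> infinity: L = 6.
Since L = 6 > 1, the root test implies divergence.

diverges


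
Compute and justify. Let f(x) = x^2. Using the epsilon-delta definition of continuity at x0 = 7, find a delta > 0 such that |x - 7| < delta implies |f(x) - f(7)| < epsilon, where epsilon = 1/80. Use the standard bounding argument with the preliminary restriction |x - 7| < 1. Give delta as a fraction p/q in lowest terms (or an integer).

Factor: |x^2 - (7)^2| = |x - 7| * |x + 7|.
Impose |x - 7| < 1 first. Then |x + 7| = |(x - 7) + 2*(7)| <= |x - 7| + 2*|7| < 1 + 14 = 15.
So |x^2 - (7)^2| < delta * 15.
We need delta * 15 <= 1/80, i.e. delta <= 1/80/15 = 1/1200.
Since 1/1200 < 1, this is tighter than 1; take delta = 1/1200.
So delta = 1/1200 works.

1/1200


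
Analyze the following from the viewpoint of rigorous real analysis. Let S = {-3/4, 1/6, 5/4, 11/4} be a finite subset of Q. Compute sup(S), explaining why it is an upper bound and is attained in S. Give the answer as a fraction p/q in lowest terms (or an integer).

S is finite, so sup(S) = max(S).
Sorted decreasing:
11/4, 5/4, 1/6, -3/4
The extremum is 11/4.
For every x in S, x <= 11/4. And 11/4 is in S, so it is attained.
Therefore sup(S) = 11/4.

11/4


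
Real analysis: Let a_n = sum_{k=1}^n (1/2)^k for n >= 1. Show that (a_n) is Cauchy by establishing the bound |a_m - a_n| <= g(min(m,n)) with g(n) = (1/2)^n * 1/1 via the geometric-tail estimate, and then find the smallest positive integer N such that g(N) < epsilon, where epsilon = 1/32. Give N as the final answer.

For m > n >= 1: |a_m - a_n| = sum_{k=n+1}^m (1/2)^k < sum_{k=n+1}^infinity (1/2)^k = (1/2)^(n+1) / (1 - 1/2) = (1/2)^n * (1/2) * (2/1) = (1/2)^n * 1/1.
So g(n) = (1/2)^n / 1. Since g(n) -> 0, (a_n) is Cauchy.
Now solve g(N) < 1/32: (1/2)^N / 1 < 1/32 <=> 2^N > 1 / (1 * 1/32) = 32.
Check powers of 2: 2^5 = 32 <= 32, 2^6 = 64 > 32.
So the smallest such N is 6. Check: g(6) = 1/(1 * 64) = 1/64 < 1/32.

6


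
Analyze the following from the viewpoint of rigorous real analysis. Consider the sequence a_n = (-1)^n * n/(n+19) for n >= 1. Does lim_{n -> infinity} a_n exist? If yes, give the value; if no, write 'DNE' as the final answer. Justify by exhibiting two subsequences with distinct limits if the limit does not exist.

Examine the behaviour of a_n along subsequences.
a_{2k} = 2k/(2k+19) -> 1. a_{2k+1} = -(2k+1)/(2k+20) -> -1.
Since these two subsequential limits are 1 and -1, distinct, the full sequence cannot converge (a convergent sequence has all subsequences tending to the same limit). So lim a_n does not exist.

DNE


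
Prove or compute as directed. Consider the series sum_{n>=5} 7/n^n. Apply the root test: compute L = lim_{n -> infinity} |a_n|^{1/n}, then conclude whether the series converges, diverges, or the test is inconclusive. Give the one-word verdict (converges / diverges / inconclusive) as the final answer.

Let a_n denote the general term. Form |a_n|^(1/n) and simplify:
|a_n|^(1/n) = 7^(1/n)/n
Take the limit as n -> infinity: L = 0.
Since L = 0 < 1, the root test implies convergence.

converges


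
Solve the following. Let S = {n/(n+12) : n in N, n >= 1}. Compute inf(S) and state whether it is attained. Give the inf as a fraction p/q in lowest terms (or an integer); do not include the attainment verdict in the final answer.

Analysis:
- Values: 1/13, 1/7, 1/5, 1/4, ... strictly increasing.
- Minimum is 1/13 (n=1); inf = 1/13 (attained).
- n/(n+12) = 1 - 12/(n+12) -> 1 from below as n -> infinity, and never equals 1.
- So sup = 1 (not attained).
Conclusion: inf(S) = 1/13, attained in S.

1/13


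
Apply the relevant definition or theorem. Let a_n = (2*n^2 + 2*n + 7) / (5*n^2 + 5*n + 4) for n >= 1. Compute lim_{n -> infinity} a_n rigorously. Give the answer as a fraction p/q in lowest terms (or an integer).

Divide numerator and denominator by n^2, the highest power:
numerator / n^2 = 2 + 2/n + 7/n^2
denominator / n^2 = 5 + 5/n + 4/n^2
As n -> infinity, all terms of the form c/n^k (k >= 1) tend to 0.
So numerator / n^2 -> 2 and denominator / n^2 -> 5.
Therefore lim a_n = 2/5.

2/5


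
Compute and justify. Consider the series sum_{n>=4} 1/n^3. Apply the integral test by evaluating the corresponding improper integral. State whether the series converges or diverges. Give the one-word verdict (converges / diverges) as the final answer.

Let f(x) = x^(-3). Then f is positive, continuous, and decreasing on [4, infinity), so the integral test applies.
Compute the improper integral int_{4}^infinity f(x) dx:
  antiderivative F(x) = -1/(2*x^2).
  As x -> infinity, F(x) -> 0 (since p = 3 > 1).
  So int = F(infinity) - F(4) = 0 - (-1/32) = 1/32.
  Finite, so by the integral test, the series converges.

converges


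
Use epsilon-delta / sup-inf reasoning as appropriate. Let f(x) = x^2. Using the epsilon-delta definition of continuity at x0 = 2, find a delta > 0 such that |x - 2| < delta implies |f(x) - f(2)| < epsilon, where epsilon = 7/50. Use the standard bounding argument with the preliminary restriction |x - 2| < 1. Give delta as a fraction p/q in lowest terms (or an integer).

Factor: |x^2 - (2)^2| = |x - 2| * |x + 2|.
Impose |x - 2| < 1 first. Then |x + 2| = |(x - 2) + 2*(2)| <= |x - 2| + 2*|2| < 1 + 4 = 5.
So |x^2 - (2)^2| < delta * 5.
We need delta * 5 <= 7/50, i.e. delta <= 7/50/5 = 7/250.
Since 7/250 < 1, this is tighter than 1; take delta = 7/250.
So delta = 7/250 works.

7/250


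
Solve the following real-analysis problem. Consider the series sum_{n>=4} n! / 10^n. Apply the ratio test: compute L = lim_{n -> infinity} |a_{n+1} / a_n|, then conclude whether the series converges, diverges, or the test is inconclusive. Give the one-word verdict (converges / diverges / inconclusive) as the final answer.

Let a_n denote the general term. Form the ratio a_{n+1}/a_n and simplify:
a_{n+1}/a_n = n/10 + 1/10
Take the limit as n -> infinity: L = infinity.
Since L = infinity > 1 (or L = infinity), the ratio test implies the series diverges.

diverges


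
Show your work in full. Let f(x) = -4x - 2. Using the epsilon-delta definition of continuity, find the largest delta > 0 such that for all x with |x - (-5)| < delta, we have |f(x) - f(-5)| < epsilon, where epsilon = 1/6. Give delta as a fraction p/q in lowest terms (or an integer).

We compute f(-5) = -4*(-5) - 2 = 18.
|f(x) - f(-5)| = |-4x - 2 - (18)| = |-4(x - (-5))| = 4|x - (-5)|.
We need 4|x - (-5)| < 1/6, i.e. |x - (-5)| < 1/6 / 4 = 1/24.
So any delta <= 1/24 works. Conversely, if delta > 1/24, then x = -5 + 1/24 satisfies |x - (-5)| = 1/24 < delta but |f(x) - f(-5)| = 4 * 1/24 = 1/6, which is not < 1/6; so no larger delta works.
Hence the largest such delta is 1/24.

1/24


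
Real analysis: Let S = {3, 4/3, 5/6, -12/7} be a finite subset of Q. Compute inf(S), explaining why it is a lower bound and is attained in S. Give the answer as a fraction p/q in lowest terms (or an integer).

S is finite, so inf(S) = min(S).
Sorted increasing:
-12/7, 5/6, 4/3, 3
The extremum is -12/7.
For every x in S, x >= -12/7. And -12/7 is in S, so it is attained.
Therefore inf(S) = -12/7.

-12/7


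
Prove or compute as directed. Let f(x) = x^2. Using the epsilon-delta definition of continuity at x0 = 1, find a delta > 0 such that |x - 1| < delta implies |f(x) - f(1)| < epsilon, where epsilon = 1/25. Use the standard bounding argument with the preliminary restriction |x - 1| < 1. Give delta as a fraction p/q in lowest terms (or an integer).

Factor: |x^2 - (1)^2| = |x - 1| * |x + 1|.
Impose |x - 1| < 1 first. Then |x + 1| = |(x - 1) + 2*(1)| <= |x - 1| + 2*|1| < 1 + 2 = 3.
So |x^2 - (1)^2| < delta * 3.
We need delta * 3 <= 1/25, i.e. delta <= 1/25/3 = 1/75.
Since 1/75 < 1, this is tighter than 1; take delta = 1/75.
So delta = 1/75 works.

1/75


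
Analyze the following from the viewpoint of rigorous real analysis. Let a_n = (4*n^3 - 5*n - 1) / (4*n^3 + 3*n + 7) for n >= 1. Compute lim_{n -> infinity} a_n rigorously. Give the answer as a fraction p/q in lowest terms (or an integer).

Divide numerator and denominator by n^3, the highest power:
numerator / n^3 = 4 - 5/n^2 - 1/n^3
denominator / n^3 = 4 + 3/n^2 + 7/n^3
As n -> infinity, all terms of the form c/n^k (k >= 1) tend to 0.
So numerator / n^3 -> 4 and denominator / n^3 -> 4.
Therefore lim a_n = 1.

1


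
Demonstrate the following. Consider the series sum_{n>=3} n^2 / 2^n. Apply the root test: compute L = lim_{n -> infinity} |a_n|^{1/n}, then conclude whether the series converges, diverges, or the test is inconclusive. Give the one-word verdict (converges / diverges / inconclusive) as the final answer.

Let a_n denote the general term. Form |a_n|^(1/n) and simplify:
|a_n|^(1/n) = n^(2/n)/2
Take the limit as n -> infinity: L = 1/2.
Since L = 1/2 < 1, the root test implies convergence.

converges


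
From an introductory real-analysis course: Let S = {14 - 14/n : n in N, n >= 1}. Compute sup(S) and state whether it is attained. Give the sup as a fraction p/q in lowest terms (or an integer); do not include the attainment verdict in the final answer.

Analysis:
- Values: 0, 7, 28/3, 21/2, ... strictly increasing.
- Minimum is 0 (n=1); inf = 0 (attained).
- 14 - 14/n -> 14 from below; sup = 14, not attained.
Conclusion: sup(S) = 14, not attained in S.

14


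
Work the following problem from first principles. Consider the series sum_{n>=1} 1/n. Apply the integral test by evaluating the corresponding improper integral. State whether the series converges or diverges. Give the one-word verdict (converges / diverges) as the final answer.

Let f(x) = 1/x. Then f is positive, continuous, and decreasing on [1, infinity), so the integral test applies.
Compute the improper integral int_{1}^infinity f(x) dx:
  antiderivative F(x) = log(x).
  As x -> infinity, log(x) -> infinity.
  So int = infinity - log(1) = infinity. By the integral test, the series diverges.

diverges


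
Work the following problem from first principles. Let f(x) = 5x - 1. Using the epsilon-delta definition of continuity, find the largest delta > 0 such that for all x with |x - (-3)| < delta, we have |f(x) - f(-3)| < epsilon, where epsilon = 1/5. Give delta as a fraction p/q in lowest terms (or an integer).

We compute f(-3) = 5*(-3) - 1 = -16.
|f(x) - f(-3)| = |5x - 1 - (-16)| = |5(x - (-3))| = 5|x - (-3)|.
We need 5|x - (-3)| < 1/5, i.e. |x - (-3)| < 1/5 / 5 = 1/25.
So any delta <= 1/25 works. Conversely, if delta > 1/25, then x = -3 + 1/25 satisfies |x - (-3)| = 1/25 < delta but |f(x) - f(-3)| = 5 * 1/25 = 1/5, which is not < 1/5; so no larger delta works.
Hence the largest such delta is 1/25.

1/25


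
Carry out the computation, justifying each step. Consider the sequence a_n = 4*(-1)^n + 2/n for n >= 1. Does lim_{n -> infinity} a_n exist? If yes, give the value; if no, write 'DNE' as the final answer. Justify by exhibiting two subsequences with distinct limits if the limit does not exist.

Examine the behaviour of a_n along subsequences.
a_{2k} = 4 + 2/(2k) -> 4. a_{2k+1} = -4 + 2/(2k+1) -> -4.
Since these two subsequential limits are 4 and -4, distinct, the full sequence cannot converge (a convergent sequence has all subsequences tending to the same limit). So lim a_n does not exist.

DNE


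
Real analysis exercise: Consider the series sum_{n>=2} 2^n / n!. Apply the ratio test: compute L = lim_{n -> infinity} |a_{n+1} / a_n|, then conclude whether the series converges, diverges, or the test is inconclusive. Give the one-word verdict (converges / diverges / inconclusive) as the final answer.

Let a_n denote the general term. Form the ratio a_{n+1}/a_n and simplify:
a_{n+1}/a_n = 2/(n + 1)
Take the limit as n -> infinity: L = 0.
Since L = 0 < 1, the ratio test implies the series converges.

converges


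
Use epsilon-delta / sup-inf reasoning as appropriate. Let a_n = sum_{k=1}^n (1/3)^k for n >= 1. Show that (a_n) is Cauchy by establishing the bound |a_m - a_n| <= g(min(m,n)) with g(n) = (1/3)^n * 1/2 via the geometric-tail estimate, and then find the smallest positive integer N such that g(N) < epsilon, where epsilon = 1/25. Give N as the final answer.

For m > n >= 1: |a_m - a_n| = sum_{k=n+1}^m (1/3)^k < sum_{k=n+1}^infinity (1/3)^k = (1/3)^(n+1) / (1 - 1/3) = (1/3)^n * (1/3) * (3/2) = (1/3)^n * 1/2.
So g(n) = (1/3)^n / 2. Since g(n) -> 0, (a_n) is Cauchy.
Now solve g(N) < 1/25: (1/3)^N / 2 < 1/25 <=> 3^N > 1 / (2 * 1/25) = 25/2.
Check powers of 3: 3^2 = 9 <= 25/2, 3^3 = 27 > 25/2.
So the smallest such N is 3. Check: g(3) = 1/(2 * 27) = 1/54 < 1/25.

3


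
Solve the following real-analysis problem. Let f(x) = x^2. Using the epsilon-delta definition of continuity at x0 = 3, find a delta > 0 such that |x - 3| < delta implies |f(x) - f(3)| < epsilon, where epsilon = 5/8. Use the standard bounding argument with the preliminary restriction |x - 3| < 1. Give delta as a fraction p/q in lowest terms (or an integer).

Factor: |x^2 - (3)^2| = |x - 3| * |x + 3|.
Impose |x - 3| < 1 first. Then |x + 3| = |(x - 3) + 2*(3)| <= |x - 3| + 2*|3| < 1 + 6 = 7.
So |x^2 - (3)^2| < delta * 7.
We need delta * 7 <= 5/8, i.e. delta <= 5/8/7 = 5/56.
Since 5/56 < 1, this is tighter than 1; take delta = 5/56.
So delta = 5/56 works.

5/56


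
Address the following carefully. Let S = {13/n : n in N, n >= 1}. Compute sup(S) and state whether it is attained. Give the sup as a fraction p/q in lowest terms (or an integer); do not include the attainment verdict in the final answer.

Analysis:
- Values: 13, 13/2, 13/3, 13/4, ... strictly decreasing.
- The maximum is 13 (n=1); sup = 13 (attained).
- The set is bounded below by 0; 13/n -> 0 so 0 is the greatest lower bound.
- 0 is not in the set, so inf = 0 is not attained.
Conclusion: sup(S) = 13, attained in S.

13


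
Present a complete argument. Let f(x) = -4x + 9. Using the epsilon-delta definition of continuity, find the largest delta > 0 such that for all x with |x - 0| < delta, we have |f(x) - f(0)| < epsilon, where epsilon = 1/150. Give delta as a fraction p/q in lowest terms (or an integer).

We compute f(0) = -4*(0) + 9 = 9.
|f(x) - f(0)| = |-4x + 9 - (9)| = |-4(x - 0)| = 4|x - 0|.
We need 4|x - 0| < 1/150, i.e. |x - 0| < 1/150 / 4 = 1/600.
So any delta <= 1/600 works. Conversely, if delta > 1/600, then x = 0 + 1/600 satisfies |x - 0| = 1/600 < delta but |f(x) - f(0)| = 4 * 1/600 = 1/150, which is not < 1/150; so no larger delta works.
Hence the largest such delta is 1/600.

1/600


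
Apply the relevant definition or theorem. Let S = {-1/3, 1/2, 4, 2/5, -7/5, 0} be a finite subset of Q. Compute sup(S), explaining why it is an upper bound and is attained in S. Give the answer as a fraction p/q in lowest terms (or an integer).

S is finite, so sup(S) = max(S).
Sorted decreasing:
4, 1/2, 2/5, 0, -1/3, -7/5
The extremum is 4.
For every x in S, x <= 4. And 4 is in S, so it is attained.
Therefore sup(S) = 4.

4


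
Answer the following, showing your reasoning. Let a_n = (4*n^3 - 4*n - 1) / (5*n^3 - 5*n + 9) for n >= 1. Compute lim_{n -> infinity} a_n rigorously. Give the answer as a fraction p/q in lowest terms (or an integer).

Divide numerator and denominator by n^3, the highest power:
numerator / n^3 = 4 - 4/n^2 - 1/n^3
denominator / n^3 = 5 - 5/n^2 + 9/n^3
As n -> infinity, all terms of the form c/n^k (k >= 1) tend to 0.
So numerator / n^3 -> 4 and denominator / n^3 -> 5.
Therefore lim a_n = 4/5.

4/5


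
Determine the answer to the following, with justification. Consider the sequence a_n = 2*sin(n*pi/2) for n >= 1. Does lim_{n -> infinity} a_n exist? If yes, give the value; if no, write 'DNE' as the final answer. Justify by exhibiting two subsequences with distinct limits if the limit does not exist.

Examine the behaviour of a_n along subsequences.
a_{4k+1} = 2*sin(pi/2 + 2k*pi) = 2 -> 2. a_{4k+3} = 2*sin(3pi/2 + 2k*pi) = -2 -> -2.
Since these two subsequential limits are 2 and -2, distinct, the full sequence cannot converge (a convergent sequence has all subsequences tending to the same limit). So lim a_n does not exist.

DNE


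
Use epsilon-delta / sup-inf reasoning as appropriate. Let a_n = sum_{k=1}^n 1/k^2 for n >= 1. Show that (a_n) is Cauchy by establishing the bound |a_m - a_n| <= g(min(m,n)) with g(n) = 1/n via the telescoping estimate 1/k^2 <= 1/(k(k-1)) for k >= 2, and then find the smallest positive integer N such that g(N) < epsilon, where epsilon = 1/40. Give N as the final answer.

For m > n >= 1: |a_m - a_n| = sum_{k=n+1}^m 1/k^2.
Use 1/k^2 <= 1/(k(k-1)) = 1/(k-1) - 1/k for k >= 2:
sum_{k=n+1}^m 1/k^2 <= sum_{k=n+1}^m (1/(k-1) - 1/k) = 1/n - 1/m <= 1/n.
By symmetry the same bound holds with n,m swapped, so |a_m - a_n| <= 1/min(m,n) = g(min(m,n)). Since g(n) -> 0, (a_n) is Cauchy.
Now solve g(N) < 1/40: 1/N < 1/40 <=> N > 1/(1/40) = 40.
The smallest integer strictly greater than 40 is N = 41.
Check: g(41) = 1/41 < 1/40; g(40) = 1/40 >= 1/40. So N = 41.

41


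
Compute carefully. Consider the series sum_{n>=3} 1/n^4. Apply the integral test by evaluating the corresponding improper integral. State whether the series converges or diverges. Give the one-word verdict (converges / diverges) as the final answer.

Let f(x) = x^(-4). Then f is positive, continuous, and decreasing on [3, infinity), so the integral test applies.
Compute the improper integral int_{3}^infinity f(x) dx:
  antiderivative F(x) = -1/(3*x^3).
  As x -> infinity, F(x) -> 0 (since p = 4 > 1).
  So int = F(infinity) - F(3) = 0 - (-1/81) = 1/81.
  Finite, so by the integral test, the series converges.

converges


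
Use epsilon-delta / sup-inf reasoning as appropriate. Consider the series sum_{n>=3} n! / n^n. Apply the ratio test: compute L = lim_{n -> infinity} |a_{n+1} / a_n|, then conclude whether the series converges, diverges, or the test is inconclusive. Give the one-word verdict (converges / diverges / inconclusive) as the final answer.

Let a_n denote the general term. Form the ratio a_{n+1}/a_n and simplify:
a_{n+1}/a_n = (n/(n + 1))^n
Take the limit as n -> infinity: L = exp(-1).
Since L = exp(-1) < 1, the ratio test implies the series converges.

converges


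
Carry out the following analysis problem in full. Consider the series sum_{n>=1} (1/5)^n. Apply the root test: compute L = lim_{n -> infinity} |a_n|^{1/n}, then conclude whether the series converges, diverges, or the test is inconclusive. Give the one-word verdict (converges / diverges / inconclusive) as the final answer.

Let a_n denote the general term. Form |a_n|^(1/n) and simplify:
|a_n|^(1/n) = 1/5
Take the limit as n -> infinity: L = 1/5.
Since L = 1/5 < 1, the root test implies convergence.

converges


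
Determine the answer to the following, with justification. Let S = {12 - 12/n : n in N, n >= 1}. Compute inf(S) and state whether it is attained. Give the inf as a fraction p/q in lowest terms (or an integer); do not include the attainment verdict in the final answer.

Analysis:
- Values: 0, 6, 8, 9, ... strictly increasing.
- Minimum is 0 (n=1); inf = 0 (attained).
- 12 - 12/n -> 12 from below; sup = 12, not attained.
Conclusion: inf(S) = 0, attained in S.

0


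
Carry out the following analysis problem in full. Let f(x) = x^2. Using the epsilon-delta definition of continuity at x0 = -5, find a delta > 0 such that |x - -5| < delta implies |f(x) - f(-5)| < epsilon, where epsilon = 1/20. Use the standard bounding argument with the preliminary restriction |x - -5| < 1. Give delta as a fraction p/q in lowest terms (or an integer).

Factor: |x^2 - (-5)^2| = |x - -5| * |x + -5|.
Impose |x - -5| < 1 first. Then |x + -5| = |(x - -5) + 2*(-5)| <= |x - -5| + 2*|-5| < 1 + 10 = 11.
So |x^2 - (-5)^2| < delta * 11.
We need delta * 11 <= 1/20, i.e. delta <= 1/20/11 = 1/220.
Since 1/220 < 1, this is tighter than 1; take delta = 1/220.
So delta = 1/220 works.

1/220


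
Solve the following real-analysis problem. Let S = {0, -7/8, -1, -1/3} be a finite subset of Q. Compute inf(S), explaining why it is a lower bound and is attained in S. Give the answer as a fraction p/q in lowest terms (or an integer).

S is finite, so inf(S) = min(S).
Sorted increasing:
-1, -7/8, -1/3, 0
The extremum is -1.
For every x in S, x >= -1. And -1 is in S, so it is attained.
Therefore inf(S) = -1.

-1


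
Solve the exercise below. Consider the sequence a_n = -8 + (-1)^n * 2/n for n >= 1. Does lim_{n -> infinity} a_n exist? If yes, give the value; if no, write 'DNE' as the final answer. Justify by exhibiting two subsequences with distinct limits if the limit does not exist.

Examine the behaviour of a_n along subsequences.
Even-n subsequence a_{2k} = -8 + 2/(2k) -> -8. Odd-n subsequence a_{2k+1} = -8 - 2/(2k+1) -> -8. Both tend to -8, which suggests the limit is -8; verify directly.
|a_n - (-8)| = |(-1)^n * 2/n| = 2/n for every n >= 1.
Given epsilon > 0, choose a positive integer N > 2/epsilon. Then for all n >= N, |a_n - (-8)| = 2/n <= 2/N < epsilon.
So by the definition of the limit, lim a_n exists and equals -8.

-8


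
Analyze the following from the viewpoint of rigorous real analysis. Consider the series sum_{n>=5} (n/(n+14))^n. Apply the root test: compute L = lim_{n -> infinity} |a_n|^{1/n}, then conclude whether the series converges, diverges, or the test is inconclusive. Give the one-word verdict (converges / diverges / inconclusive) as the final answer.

Let a_n denote the general term. Form |a_n|^(1/n) and simplify:
|a_n|^(1/n) = n/(n + 14)
Take the limit as n -> infinity: L = 1.
Since L = 1, the root test is inconclusive. (In fact a_n = (n/(n+14))^n -> e^(-14) != 0, so the nth-term test shows divergence; but the root test itself gives no conclusion.)

inconclusive


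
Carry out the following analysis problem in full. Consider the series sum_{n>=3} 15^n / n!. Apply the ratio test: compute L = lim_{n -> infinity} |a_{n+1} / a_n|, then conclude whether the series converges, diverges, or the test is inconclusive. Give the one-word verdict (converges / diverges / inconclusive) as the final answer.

Let a_n denote the general term. Form the ratio a_{n+1}/a_n and simplify:
a_{n+1}/a_n = 15/(n + 1)
Take the limit as n -> infinity: L = 0.
Since L = 0 < 1, the ratio test implies the series converges.

converges


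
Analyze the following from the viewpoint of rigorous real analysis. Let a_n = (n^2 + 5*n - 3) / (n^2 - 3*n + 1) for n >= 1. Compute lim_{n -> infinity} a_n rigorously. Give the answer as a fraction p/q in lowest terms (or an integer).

Divide numerator and denominator by n^2, the highest power:
numerator / n^2 = 1 + 5/n - 3/n^2
denominator / n^2 = 1 - 3/n + n^(-2)
As n -> infinity, all terms of the form c/n^k (k >= 1) tend to 0.
So numerator / n^2 -> 1 and denominator / n^2 -> 1.
Therefore lim a_n = 1.

1


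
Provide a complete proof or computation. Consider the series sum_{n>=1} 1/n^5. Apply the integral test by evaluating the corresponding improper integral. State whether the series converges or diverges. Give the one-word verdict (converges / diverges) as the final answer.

Let f(x) = x^(-5). Then f is positive, continuous, and decreasing on [1, infinity), so the integral test applies.
Compute the improper integral int_{1}^infinity f(x) dx:
  antiderivative F(x) = -1/(4*x^4).
  As x -> infinity, F(x) -> 0 (since p = 5 > 1).
  So int = F(infinity) - F(1) = 0 - (-1/4) = 1/4.
  Finite, so by the integral test, the series converges.

converges


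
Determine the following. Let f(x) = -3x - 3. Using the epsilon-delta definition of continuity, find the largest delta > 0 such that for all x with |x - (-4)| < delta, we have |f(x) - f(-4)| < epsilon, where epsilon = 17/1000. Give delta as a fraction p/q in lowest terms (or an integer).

We compute f(-4) = -3*(-4) - 3 = 9.
|f(x) - f(-4)| = |-3x - 3 - (9)| = |-3(x - (-4))| = 3|x - (-4)|.
We need 3|x - (-4)| < 17/1000, i.e. |x - (-4)| < 17/1000 / 3 = 17/3000.
So any delta <= 17/3000 works. Conversely, if delta > 17/3000, then x = -4 + 17/3000 satisfies |x - (-4)| = 17/3000 < delta but |f(x) - f(-4)| = 3 * 17/3000 = 17/1000, which is not < 17/1000; so no larger delta works.
Hence the largest such delta is 17/3000.

17/3000


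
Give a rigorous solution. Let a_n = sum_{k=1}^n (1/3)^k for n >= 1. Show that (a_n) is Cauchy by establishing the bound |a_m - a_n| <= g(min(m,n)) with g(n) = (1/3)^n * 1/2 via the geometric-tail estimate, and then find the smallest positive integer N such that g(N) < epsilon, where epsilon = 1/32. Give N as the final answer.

For m > n >= 1: |a_m - a_n| = sum_{k=n+1}^m (1/3)^k < sum_{k=n+1}^infinity (1/3)^k = (1/3)^(n+1) / (1 - 1/3) = (1/3)^n * (1/3) * (3/2) = (1/3)^n * 1/2.
So g(n) = (1/3)^n / 2. Since g(n) -> 0, (a_n) is Cauchy.
Now solve g(N) < 1/32: (1/3)^N / 2 < 1/32 <=> 3^N > 1 / (2 * 1/32) = 16.
Check powers of 3: 3^2 = 9 <= 16, 3^3 = 27 > 16.
So the smallest such N is 3. Check: g(3) = 1/(2 * 27) = 1/54 < 1/32.

3


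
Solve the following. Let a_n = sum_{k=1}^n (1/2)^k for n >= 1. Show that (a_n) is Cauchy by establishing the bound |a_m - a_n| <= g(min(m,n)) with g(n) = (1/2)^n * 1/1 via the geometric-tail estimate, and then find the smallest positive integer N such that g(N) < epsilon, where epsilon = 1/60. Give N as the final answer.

For m > n >= 1: |a_m - a_n| = sum_{k=n+1}^m (1/2)^k < sum_{k=n+1}^infinity (1/2)^k = (1/2)^(n+1) / (1 - 1/2) = (1/2)^n * (1/2) * (2/1) = (1/2)^n * 1/1.
So g(n) = (1/2)^n / 1. Since g(n) -> 0, (a_n) is Cauchy.
Now solve g(N) < 1/60: (1/2)^N / 1 < 1/60 <=> 2^N > 1 / (1 * 1/60) = 60.
Check powers of 2: 2^5 = 32 <= 60, 2^6 = 64 > 60.
So the smallest such N is 6. Check: g(6) = 1/(1 * 64) = 1/64 < 1/60.

6
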